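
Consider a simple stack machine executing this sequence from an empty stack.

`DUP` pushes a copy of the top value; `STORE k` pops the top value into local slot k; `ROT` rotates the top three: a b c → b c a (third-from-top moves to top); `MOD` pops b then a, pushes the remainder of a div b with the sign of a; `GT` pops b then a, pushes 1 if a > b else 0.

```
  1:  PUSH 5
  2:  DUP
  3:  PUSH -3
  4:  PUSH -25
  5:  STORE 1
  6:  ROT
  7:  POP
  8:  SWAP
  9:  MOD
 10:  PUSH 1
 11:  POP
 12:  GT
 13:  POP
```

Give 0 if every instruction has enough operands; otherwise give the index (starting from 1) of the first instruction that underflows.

12

PUSH 5    5
DUP       5 5
PUSH -3   5 5 -3
PUSH -25  5 5 -3 -25
STORE 1   5 5 -3
ROT       5 -3 5
POP       5 -3
SWAP      -3 5
MOD       -3
PUSH 1    -3 1
POP       -3
GT  — needs 2 operands, stack has 1 → underflow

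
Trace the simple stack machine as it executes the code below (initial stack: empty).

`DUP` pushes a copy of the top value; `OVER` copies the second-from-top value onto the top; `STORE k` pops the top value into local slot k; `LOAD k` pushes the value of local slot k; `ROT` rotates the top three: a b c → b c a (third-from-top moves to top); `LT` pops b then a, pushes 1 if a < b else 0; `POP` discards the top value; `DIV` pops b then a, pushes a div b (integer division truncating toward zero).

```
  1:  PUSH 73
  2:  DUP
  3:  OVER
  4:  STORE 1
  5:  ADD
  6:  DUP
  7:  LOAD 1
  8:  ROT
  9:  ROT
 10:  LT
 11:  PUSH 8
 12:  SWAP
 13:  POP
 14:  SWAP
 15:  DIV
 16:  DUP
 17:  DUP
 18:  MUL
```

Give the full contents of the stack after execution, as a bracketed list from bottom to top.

[0, 0]

PUSH 73 → 73
DUP     → 73 73
OVER    → 73 73 73
STORE 1 → 73 73
ADD     → 146
DUP     → 146 146
LOAD 1  → 146 146 73
ROT     → 146 73 146
ROT     → 73 146 146
LT      → 73 0
PUSH 8  → 73 0 8
SWAP    → 73 8 0
POP     → 73 8
SWAP    → 8 73
DIV     → 0
DUP     → 0 0
DUP     → 0 0 0
MUL     → 0 0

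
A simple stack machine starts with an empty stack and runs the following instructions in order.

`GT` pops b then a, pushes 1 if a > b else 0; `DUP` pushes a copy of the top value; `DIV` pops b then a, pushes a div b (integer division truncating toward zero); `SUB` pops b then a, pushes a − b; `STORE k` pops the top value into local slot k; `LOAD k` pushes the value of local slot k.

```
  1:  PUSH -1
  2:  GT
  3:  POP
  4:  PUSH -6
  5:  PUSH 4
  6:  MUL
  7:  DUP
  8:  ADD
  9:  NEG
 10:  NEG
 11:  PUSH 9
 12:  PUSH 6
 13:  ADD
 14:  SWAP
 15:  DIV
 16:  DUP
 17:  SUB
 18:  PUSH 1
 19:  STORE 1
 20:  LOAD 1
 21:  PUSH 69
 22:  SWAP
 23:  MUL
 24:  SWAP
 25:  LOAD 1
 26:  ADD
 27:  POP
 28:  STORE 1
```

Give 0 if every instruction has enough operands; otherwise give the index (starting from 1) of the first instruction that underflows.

PUSH -1 -> [-1]
GT  — needs 2 operands, stack has 1 → underflow

2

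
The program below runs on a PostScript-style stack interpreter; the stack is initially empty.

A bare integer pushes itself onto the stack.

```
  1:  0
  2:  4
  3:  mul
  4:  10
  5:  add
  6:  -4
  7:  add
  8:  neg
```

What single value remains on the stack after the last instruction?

0   : 0
4   : 0 4
mul : 0
10  : 0 10
add : 10
-4  : 10 -4
add : 6
neg : -6

-6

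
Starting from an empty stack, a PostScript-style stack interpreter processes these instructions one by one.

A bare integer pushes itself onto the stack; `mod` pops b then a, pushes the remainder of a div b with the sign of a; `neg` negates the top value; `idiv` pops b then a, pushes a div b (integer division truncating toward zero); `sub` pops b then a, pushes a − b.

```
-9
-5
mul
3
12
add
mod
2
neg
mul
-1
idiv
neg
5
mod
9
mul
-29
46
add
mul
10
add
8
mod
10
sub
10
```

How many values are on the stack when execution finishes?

-9   → [-9]
-5   → [-9, -5]
mul  → [45]
3    → [45, 3]
12   → [45, 3, 12]
add  → [45, 15]
mod  → [0]
2    → [0, 2]
neg  → [0, -2]
mul  → [0]
-1   → [0, -1]
idiv → [0]
neg  → [0]
5    → [0, 5]
mod  → [0]
9    → [0, 9]
mul  → [0]
-29  → [0, -29]
46   → [0, -29, 46]
add  → [0, 17]
mul  → [0]
10   → [0, 10]
add  → [10]
8    → [10, 8]
mod  → [2]
10   → [2, 10]
sub  → [-8]
10   → [-8, 10]

2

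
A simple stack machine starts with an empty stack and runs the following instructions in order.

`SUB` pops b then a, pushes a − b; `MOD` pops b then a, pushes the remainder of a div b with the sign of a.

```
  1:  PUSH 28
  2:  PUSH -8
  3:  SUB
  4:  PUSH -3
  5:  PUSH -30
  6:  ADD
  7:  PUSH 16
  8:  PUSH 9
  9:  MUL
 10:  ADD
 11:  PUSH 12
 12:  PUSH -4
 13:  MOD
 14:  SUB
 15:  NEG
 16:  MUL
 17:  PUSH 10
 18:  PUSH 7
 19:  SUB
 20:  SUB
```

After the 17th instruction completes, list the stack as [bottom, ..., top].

[-3996, 10]

PUSH 28  -> 28
PUSH -8  -> 28 -8
SUB      -> 36
PUSH -3  -> 36 -3
PUSH -30 -> 36 -3 -30
ADD      -> 36 -33
PUSH 16  -> 36 -33 16
PUSH 9   -> 36 -33 16 9
MUL      -> 36 -33 144
ADD      -> 36 111
PUSH 12  -> 36 111 12
PUSH -4  -> 36 111 12 -4
MOD      -> 36 111 0
SUB      -> 36 111
NEG      -> 36 -111
MUL      -> -3996
PUSH 10  -> -3996 10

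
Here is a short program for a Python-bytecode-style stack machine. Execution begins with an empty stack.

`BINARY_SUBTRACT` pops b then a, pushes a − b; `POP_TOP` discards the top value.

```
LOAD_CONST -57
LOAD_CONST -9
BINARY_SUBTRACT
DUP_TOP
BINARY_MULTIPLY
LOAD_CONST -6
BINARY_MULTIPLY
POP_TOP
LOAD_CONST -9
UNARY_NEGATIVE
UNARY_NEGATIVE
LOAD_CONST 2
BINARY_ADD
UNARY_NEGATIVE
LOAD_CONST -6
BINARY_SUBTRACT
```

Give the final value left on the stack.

13

LOAD_CONST -57  → [-57]
LOAD_CONST -9   → [-57, -9]
BINARY_SUBTRACT → [-48]
DUP_TOP         → [-48, -48]
BINARY_MULTIPLY → [2304]
LOAD_CONST -6   → [2304, -6]
BINARY_MULTIPLY → [-13824]
POP_TOP         → []
LOAD_CONST -9   → [-9]
UNARY_NEGATIVE  → [9]
UNARY_NEGATIVE  → [-9]
LOAD_CONST 2    → [-9, 2]
BINARY_ADD      → [-7]
UNARY_NEGATIVE  → [7]
LOAD_CONST -6   → [7, -6]
BINARY_SUBTRACT → [13]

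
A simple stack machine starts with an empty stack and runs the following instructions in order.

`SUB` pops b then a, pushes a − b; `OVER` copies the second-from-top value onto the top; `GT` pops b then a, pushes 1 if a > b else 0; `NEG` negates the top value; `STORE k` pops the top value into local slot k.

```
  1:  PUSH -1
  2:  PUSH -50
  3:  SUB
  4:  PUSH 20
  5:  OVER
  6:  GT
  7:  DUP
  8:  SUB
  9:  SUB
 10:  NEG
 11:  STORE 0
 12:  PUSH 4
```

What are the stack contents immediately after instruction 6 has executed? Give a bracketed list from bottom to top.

[49, 0]

PUSH -1  → -1
PUSH -50 → -1 -50
SUB      → 49
PUSH 20  → 49 20
OVER     → 49 20 49
GT       → 49 0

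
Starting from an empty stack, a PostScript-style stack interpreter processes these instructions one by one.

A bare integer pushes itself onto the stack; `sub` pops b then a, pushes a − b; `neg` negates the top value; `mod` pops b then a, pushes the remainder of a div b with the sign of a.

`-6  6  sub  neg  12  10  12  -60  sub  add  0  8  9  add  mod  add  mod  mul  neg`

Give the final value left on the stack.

-144

-6   -6
6    -6 6
sub  -12
neg  12
12   12 12
10   12 12 10
12   12 12 10 12
-60  12 12 10 12 -60
sub  12 12 10 72
add  12 12 82
0    12 12 82 0
8    12 12 82 0 8
9    12 12 82 0 8 9
add  12 12 82 0 17
mod  12 12 82 0
add  12 12 82
mod  12 12
mul  144
neg  -144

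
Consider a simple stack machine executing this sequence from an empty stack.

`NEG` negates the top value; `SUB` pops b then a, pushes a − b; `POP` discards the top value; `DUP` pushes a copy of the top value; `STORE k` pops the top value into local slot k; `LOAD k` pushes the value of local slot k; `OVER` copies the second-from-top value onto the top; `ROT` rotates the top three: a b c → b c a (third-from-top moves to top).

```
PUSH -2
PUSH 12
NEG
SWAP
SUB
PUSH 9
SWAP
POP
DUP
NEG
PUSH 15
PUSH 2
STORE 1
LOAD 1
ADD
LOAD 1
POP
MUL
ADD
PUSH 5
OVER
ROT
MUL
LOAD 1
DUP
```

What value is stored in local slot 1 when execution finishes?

PUSH -2 : -2
PUSH 12 : -2 12
NEG     : -2 -12
SWAP    : -12 -2
SUB     : -10
PUSH 9  : -10 9
SWAP    : 9 -10
POP     : 9
DUP     : 9 9
NEG     : 9 -9
PUSH 15 : 9 -9 15
PUSH 2  : 9 -9 15 2
STORE 1 : 9 -9 15
LOAD 1  : 9 -9 15 2
ADD     : 9 -9 17
LOAD 1  : 9 -9 17 2
POP     : 9 -9 17
MUL     : 9 -153
ADD     : -144
PUSH 5  : -144 5
OVER    : -144 5 -144
ROT     : 5 -144 -144
MUL     : 5 20736
LOAD 1  : 5 20736 2
DUP     : 5 20736 2 2

2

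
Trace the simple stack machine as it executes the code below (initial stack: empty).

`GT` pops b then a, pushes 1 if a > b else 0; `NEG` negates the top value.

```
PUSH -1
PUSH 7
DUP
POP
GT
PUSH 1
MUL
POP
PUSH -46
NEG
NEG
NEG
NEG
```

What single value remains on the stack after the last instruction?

PUSH -1  : [-1]
PUSH 7   : [-1, 7]
DUP      : [-1, 7, 7]
POP      : [-1, 7]
GT       : [0]
PUSH 1   : [0, 1]
MUL      : [0]
POP      : []
PUSH -46 : [-46]
NEG      : [46]
NEG      : [-46]
NEG      : [46]
NEG      : [-46]

-46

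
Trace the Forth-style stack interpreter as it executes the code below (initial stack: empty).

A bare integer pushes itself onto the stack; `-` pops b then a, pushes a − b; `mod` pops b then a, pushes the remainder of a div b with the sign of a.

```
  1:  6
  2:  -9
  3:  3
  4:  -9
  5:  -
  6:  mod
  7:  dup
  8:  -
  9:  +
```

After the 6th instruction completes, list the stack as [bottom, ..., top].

6   : 6
-9  : 6 -9
3   : 6 -9 3
-9  : 6 -9 3 -9
-   : 6 -9 12
mod : 6 -9

[6, -9]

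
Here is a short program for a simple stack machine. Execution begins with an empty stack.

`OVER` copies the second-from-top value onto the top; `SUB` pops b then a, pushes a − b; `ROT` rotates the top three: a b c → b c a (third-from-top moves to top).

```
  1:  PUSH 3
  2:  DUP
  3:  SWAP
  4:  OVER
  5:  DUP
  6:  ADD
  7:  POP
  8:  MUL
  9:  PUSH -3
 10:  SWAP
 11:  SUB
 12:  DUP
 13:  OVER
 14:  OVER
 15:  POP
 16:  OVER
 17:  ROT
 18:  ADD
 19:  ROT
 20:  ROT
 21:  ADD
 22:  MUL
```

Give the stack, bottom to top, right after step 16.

PUSH 3  : 3
DUP     : 3 3
SWAP    : 3 3
OVER    : 3 3 3
DUP     : 3 3 3 3
ADD     : 3 3 6
POP     : 3 3
MUL     : 9
PUSH -3 : 9 -3
SWAP    : -3 9
SUB     : -12
DUP     : -12 -12
OVER    : -12 -12 -12
OVER    : -12 -12 -12 -12
POP     : -12 -12 -12
OVER    : -12 -12 -12 -12

[-12, -12, -12, -12]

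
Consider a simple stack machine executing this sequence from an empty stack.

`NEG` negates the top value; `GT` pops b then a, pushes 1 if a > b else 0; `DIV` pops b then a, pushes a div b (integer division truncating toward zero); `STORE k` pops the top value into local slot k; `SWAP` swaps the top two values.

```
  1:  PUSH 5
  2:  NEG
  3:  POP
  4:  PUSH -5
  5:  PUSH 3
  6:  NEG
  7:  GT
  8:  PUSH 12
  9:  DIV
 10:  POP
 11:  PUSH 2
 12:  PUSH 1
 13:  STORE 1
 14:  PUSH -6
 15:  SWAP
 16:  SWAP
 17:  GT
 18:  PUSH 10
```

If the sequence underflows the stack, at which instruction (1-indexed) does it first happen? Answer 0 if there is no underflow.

0

PUSH 5  : 5
NEG     : -5
POP     : (empty)
PUSH -5 : -5
PUSH 3  : -5 3
NEG     : -5 -3
GT      : 0
PUSH 12 : 0 12
DIV     : 0
POP     : (empty)
PUSH 2  : 2
PUSH 1  : 2 1
STORE 1 : 2
PUSH -6 : 2 -6
SWAP    : -6 2
SWAP    : 2 -6
GT      : 1
PUSH 10 : 1 10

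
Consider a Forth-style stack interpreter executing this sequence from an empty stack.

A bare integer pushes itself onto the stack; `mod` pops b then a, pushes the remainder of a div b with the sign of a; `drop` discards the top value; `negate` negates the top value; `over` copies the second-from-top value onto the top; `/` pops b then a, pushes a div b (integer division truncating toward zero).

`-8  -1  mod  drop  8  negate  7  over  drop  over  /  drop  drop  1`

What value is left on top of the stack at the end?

-8     → -8
-1     → -8 -1
mod    → 0
drop   → (empty)
8      → 8
negate → -8
7      → -8 7
over   → -8 7 -8
drop   → -8 7
over   → -8 7 -8
/      → -8 0
drop   → -8
drop   → (empty)
1      → 1

1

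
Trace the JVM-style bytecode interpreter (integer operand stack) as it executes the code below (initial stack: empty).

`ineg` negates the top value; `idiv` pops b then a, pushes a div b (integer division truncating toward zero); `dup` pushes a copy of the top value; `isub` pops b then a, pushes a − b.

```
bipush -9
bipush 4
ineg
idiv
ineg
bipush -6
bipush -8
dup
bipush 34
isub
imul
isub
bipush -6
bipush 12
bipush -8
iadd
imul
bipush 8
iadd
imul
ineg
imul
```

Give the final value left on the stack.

bipush -9  -9
bipush 4   -9 4
ineg       -9 -4
idiv       2
ineg       -2
bipush -6  -2 -6
bipush -8  -2 -6 -8
dup        -2 -6 -8 -8
bipush 34  -2 -6 -8 -8 34
isub       -2 -6 -8 -42
imul       -2 -6 336
isub       -2 -342
bipush -6  -2 -342 -6
bipush 12  -2 -342 -6 12
bipush -8  -2 -342 -6 12 -8
iadd       -2 -342 -6 4
imul       -2 -342 -24
bipush 8   -2 -342 -24 8
iadd       -2 -342 -16
imul       -2 5472
ineg       -2 -5472
imul       10944

10944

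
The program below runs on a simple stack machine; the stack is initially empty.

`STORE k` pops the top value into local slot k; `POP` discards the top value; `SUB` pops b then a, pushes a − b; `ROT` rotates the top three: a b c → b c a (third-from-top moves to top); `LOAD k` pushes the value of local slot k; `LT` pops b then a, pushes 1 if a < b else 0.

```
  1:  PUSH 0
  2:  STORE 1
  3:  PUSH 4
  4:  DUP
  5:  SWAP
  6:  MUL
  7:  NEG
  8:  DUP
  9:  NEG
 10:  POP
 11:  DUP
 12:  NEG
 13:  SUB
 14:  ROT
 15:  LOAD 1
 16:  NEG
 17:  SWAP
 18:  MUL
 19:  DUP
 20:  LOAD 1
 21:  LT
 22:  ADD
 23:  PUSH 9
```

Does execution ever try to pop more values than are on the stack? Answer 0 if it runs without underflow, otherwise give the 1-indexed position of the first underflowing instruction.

14

PUSH 0  → 0
STORE 1 → (empty)
PUSH 4  → 4
DUP     → 4 4
SWAP    → 4 4
MUL     → 16
NEG     → -16
DUP     → -16 -16
NEG     → -16 16
POP     → -16
DUP     → -16 -16
NEG     → -16 16
SUB     → -32
ROT  — needs 3 operands, stack has 1 → underflow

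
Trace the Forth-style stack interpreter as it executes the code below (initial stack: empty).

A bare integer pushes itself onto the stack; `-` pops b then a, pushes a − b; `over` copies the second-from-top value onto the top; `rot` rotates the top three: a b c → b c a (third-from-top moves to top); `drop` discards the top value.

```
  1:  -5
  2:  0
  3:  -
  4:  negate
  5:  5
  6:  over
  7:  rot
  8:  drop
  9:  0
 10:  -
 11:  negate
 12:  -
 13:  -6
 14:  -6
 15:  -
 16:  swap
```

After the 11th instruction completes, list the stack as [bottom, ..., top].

-5     -> [-5]
0      -> [-5, 0]
-      -> [-5]
negate -> [5]
5      -> [5, 5]
over   -> [5, 5, 5]
rot    -> [5, 5, 5]
drop   -> [5, 5]
0      -> [5, 5, 0]
-      -> [5, 5]
negate -> [5, -5]

[5, -5]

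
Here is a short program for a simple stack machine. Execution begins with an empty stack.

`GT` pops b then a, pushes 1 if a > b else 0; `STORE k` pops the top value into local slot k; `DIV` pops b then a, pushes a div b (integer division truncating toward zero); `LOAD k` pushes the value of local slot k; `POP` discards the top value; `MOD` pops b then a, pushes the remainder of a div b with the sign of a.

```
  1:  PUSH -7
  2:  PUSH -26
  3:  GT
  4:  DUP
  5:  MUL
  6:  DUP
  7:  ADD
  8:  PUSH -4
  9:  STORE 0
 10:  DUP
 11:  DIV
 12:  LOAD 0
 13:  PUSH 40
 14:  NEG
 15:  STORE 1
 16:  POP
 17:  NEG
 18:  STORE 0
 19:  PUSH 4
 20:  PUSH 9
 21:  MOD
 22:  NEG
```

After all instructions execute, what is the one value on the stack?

-4

PUSH -7  : [-7]
PUSH -26 : [-7, -26]
GT       : [1]
DUP      : [1, 1]
MUL      : [1]
DUP      : [1, 1]
ADD      : [2]
PUSH -4  : [2, -4]
STORE 0  : [2]
DUP      : [2, 2]
DIV      : [1]
LOAD 0   : [1, -4]
PUSH 40  : [1, -4, 40]
NEG      : [1, -4, -40]
STORE 1  : [1, -4]
POP      : [1]
NEG      : [-1]
STORE 0  : []
PUSH 4   : [4]
PUSH 9   : [4, 9]
MOD      : [4]
NEG      : [-4]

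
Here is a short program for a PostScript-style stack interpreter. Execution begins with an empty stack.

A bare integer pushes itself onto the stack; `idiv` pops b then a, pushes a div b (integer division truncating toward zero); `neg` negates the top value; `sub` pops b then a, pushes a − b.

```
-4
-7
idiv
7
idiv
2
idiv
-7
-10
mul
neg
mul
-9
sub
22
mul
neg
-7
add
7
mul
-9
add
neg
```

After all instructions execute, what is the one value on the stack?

-4   -> -4
-7   -> -4 -7
idiv -> 0
7    -> 0 7
idiv -> 0
2    -> 0 2
idiv -> 0
-7   -> 0 -7
-10  -> 0 -7 -10
mul  -> 0 70
neg  -> 0 -70
mul  -> 0
-9   -> 0 -9
sub  -> 9
22   -> 9 22
mul  -> 198
neg  -> -198
-7   -> -198 -7
add  -> -205
7    -> -205 7
mul  -> -1435
-9   -> -1435 -9
add  -> -1444
neg  -> 1444

1444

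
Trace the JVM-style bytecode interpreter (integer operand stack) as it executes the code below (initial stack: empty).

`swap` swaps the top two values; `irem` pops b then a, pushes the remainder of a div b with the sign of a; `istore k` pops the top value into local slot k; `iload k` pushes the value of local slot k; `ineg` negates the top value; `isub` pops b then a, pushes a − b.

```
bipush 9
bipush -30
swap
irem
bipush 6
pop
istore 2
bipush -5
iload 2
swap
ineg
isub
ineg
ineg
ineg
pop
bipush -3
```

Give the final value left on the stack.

bipush 9   → 9
bipush -30 → 9 -30
swap       → -30 9
irem       → -3
bipush 6   → -3 6
pop        → -3
istore 2   → (empty)
bipush -5  → -5
iload 2    → -5 -3
swap       → -3 -5
ineg       → -3 5
isub       → -8
ineg       → 8
ineg       → -8
ineg       → 8
pop        → (empty)
bipush -3  → -3

-3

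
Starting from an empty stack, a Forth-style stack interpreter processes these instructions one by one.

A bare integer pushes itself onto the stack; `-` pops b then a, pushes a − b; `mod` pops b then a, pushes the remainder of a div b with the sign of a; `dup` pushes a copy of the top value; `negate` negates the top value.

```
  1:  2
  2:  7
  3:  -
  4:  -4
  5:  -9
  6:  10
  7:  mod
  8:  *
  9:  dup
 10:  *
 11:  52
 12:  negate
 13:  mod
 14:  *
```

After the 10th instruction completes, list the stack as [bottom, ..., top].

[-5, 1296]

2   → [2]
7   → [2, 7]
-   → [-5]
-4  → [-5, -4]
-9  → [-5, -4, -9]
10  → [-5, -4, -9, 10]
mod → [-5, -4, -9]
*   → [-5, 36]
dup → [-5, 36, 36]
*   → [-5, 1296]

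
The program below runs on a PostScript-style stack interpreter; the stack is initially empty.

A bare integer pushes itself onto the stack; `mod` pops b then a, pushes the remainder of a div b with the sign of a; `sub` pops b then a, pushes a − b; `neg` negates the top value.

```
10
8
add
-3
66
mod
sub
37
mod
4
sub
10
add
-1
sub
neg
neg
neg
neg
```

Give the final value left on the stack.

10  : 10
8   : 10 8
add : 18
-3  : 18 -3
66  : 18 -3 66
mod : 18 -3
sub : 21
37  : 21 37
mod : 21
4   : 21 4
sub : 17
10  : 17 10
add : 27
-1  : 27 -1
sub : 28
neg : -28
neg : 28
neg : -28
neg : 28

28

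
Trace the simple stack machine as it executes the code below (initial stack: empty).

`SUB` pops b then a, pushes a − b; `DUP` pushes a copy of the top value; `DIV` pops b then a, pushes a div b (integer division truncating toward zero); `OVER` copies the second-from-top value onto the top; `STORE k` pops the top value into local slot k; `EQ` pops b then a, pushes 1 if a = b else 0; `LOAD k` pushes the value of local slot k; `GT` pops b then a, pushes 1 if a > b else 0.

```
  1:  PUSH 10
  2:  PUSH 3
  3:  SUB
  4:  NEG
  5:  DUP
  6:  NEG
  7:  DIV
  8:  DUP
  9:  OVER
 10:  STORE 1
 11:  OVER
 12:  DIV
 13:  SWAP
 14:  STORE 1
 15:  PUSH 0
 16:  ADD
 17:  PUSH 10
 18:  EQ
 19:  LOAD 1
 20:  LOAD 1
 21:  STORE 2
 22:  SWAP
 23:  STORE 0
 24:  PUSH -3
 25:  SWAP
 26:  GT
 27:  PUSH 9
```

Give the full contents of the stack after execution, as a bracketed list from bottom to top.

PUSH 10  [10]
PUSH 3   [10, 3]
SUB      [7]
NEG      [-7]
DUP      [-7, -7]
NEG      [-7, 7]
DIV      [-1]
DUP      [-1, -1]
OVER     [-1, -1, -1]
STORE 1  [-1, -1]
OVER     [-1, -1, -1]
DIV      [-1, 1]
SWAP     [1, -1]
STORE 1  [1]
PUSH 0   [1, 0]
ADD      [1]
PUSH 10  [1, 10]
EQ       [0]
LOAD 1   [0, -1]
LOAD 1   [0, -1, -1]
STORE 2  [0, -1]
SWAP     [-1, 0]
STORE 0  [-1]
PUSH -3  [-1, -3]
SWAP     [-3, -1]
GT       [0]
PUSH 9   [0, 9]

[0, 9]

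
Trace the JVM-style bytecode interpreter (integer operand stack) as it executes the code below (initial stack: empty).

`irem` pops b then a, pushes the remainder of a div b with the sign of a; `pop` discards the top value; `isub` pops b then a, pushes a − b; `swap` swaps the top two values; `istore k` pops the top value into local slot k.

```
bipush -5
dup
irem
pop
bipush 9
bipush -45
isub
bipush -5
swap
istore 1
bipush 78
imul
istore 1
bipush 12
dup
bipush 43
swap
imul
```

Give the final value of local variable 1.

-390

bipush -5   [-5]
dup         [-5, -5]
irem        [0]
pop         []
bipush 9    [9]
bipush -45  [9, -45]
isub        [54]
bipush -5   [54, -5]
swap        [-5, 54]
istore 1    [-5]
bipush 78   [-5, 78]
imul        [-390]
istore 1    []
bipush 12   [12]
dup         [12, 12]
bipush 43   [12, 12, 43]
swap        [12, 43, 12]
imul        [12, 516]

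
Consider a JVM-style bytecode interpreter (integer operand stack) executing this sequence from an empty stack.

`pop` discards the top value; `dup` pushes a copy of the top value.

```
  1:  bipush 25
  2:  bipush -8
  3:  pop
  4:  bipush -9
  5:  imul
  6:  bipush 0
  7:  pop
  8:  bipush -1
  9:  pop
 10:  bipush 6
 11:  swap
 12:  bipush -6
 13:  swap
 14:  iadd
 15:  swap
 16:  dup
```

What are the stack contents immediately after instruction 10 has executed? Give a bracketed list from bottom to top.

bipush 25 -> 25
bipush -8 -> 25 -8
pop       -> 25
bipush -9 -> 25 -9
imul      -> -225
bipush 0  -> -225 0
pop       -> -225
bipush -1 -> -225 -1
pop       -> -225
bipush 6  -> -225 6

[-225, 6]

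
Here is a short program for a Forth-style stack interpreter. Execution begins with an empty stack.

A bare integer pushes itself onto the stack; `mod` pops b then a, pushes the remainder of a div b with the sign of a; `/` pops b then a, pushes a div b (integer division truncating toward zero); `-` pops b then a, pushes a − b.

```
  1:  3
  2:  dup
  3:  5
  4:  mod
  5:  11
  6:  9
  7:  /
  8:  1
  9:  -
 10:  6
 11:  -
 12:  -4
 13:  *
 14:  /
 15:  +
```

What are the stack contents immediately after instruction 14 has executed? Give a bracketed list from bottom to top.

[3, 0]

3   -> 3
dup -> 3 3
5   -> 3 3 5
mod -> 3 3
11  -> 3 3 11
9   -> 3 3 11 9
/   -> 3 3 1
1   -> 3 3 1 1
-   -> 3 3 0
6   -> 3 3 0 6
-   -> 3 3 -6
-4  -> 3 3 -6 -4
*   -> 3 3 24
/   -> 3 0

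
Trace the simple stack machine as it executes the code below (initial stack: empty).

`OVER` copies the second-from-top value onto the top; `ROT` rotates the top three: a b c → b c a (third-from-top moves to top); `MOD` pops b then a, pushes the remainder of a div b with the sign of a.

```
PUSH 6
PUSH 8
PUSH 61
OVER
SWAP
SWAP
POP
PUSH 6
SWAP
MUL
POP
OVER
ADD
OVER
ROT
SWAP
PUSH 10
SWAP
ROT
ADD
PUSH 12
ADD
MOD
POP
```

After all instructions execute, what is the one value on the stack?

14

PUSH 6  → 6
PUSH 8  → 6 8
PUSH 61 → 6 8 61
OVER    → 6 8 61 8
SWAP    → 6 8 8 61
SWAP    → 6 8 61 8
POP     → 6 8 61
PUSH 6  → 6 8 61 6
SWAP    → 6 8 6 61
MUL     → 6 8 366
POP     → 6 8
OVER    → 6 8 6
ADD     → 6 14
OVER    → 6 14 6
ROT     → 14 6 6
SWAP    → 14 6 6
PUSH 10 → 14 6 6 10
SWAP    → 14 6 10 6
ROT     → 14 10 6 6
ADD     → 14 10 12
PUSH 12 → 14 10 12 12
ADD     → 14 10 24
MOD     → 14 10
POP     → 14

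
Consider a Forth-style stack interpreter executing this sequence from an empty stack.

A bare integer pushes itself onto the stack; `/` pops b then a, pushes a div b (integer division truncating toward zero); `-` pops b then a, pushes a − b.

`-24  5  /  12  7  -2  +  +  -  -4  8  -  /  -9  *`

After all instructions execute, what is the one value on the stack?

-9

-24  -24
5    -24 5
/    -4
12   -4 12
7    -4 12 7
-2   -4 12 7 -2
+    -4 12 5
+    -4 17
-    -21
-4   -21 -4
8    -21 -4 8
-    -21 -12
/    1
-9   1 -9
*    -9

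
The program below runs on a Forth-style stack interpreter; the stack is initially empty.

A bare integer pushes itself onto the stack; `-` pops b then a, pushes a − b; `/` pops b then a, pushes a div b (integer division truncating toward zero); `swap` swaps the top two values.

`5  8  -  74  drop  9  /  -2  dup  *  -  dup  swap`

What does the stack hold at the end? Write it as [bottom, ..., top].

[-4, -4]

5    → [5]
8    → [5, 8]
-    → [-3]
74   → [-3, 74]
drop → [-3]
9    → [-3, 9]
/    → [0]
-2   → [0, -2]
dup  → [0, -2, -2]
*    → [0, 4]
-    → [-4]
dup  → [-4, -4]
swap → [-4, -4]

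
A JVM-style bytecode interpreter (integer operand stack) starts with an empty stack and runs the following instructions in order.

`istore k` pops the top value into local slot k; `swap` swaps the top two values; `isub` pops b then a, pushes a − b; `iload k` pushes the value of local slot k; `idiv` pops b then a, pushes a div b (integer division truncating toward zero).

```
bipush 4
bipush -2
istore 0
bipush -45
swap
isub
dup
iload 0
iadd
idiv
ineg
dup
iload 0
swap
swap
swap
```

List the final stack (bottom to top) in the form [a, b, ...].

bipush 4   -> 4
bipush -2  -> 4 -2
istore 0   -> 4
bipush -45 -> 4 -45
swap       -> -45 4
isub       -> -49
dup        -> -49 -49
iload 0    -> -49 -49 -2
iadd       -> -49 -51
idiv       -> 0
ineg       -> 0
dup        -> 0 0
iload 0    -> 0 0 -2
swap       -> 0 -2 0
swap       -> 0 0 -2
swap       -> 0 -2 0

[0, -2, 0]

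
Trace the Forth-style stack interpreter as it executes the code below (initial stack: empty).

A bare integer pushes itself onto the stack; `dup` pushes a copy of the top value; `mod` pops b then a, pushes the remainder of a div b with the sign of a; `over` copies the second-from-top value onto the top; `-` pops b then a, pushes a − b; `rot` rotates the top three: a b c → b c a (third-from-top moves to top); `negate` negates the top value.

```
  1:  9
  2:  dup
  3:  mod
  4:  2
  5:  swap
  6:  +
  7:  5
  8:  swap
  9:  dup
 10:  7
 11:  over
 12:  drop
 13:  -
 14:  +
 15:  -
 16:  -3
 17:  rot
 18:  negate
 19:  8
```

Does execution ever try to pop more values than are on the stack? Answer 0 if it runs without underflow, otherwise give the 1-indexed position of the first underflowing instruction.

9     9
dup   9 9
mod   0
2     0 2
swap  2 0
+     2
5     2 5
swap  5 2
dup   5 2 2
7     5 2 2 7
over  5 2 2 7 2
drop  5 2 2 7
-     5 2 -5
+     5 -3
-     8
-3    8 -3
rot  — needs 3 operands, stack has 2 → underflow

17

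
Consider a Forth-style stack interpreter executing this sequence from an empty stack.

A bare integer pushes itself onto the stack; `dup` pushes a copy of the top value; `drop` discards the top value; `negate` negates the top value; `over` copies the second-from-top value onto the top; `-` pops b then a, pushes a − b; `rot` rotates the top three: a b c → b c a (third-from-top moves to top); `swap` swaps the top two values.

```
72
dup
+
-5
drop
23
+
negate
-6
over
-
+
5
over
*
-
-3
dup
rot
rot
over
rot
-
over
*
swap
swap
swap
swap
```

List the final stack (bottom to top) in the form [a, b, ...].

72      72
dup     72 72
+       144
-5      144 -5
drop    144
23      144 23
+       167
negate  -167
-6      -167 -6
over    -167 -6 -167
-       -167 161
+       -6
5       -6 5
over    -6 5 -6
*       -6 -30
-       24
-3      24 -3
dup     24 -3 -3
rot     -3 -3 24
rot     -3 24 -3
over    -3 24 -3 24
rot     -3 -3 24 24
-       -3 -3 0
over    -3 -3 0 -3
*       -3 -3 0
swap    -3 0 -3
swap    -3 -3 0
swap    -3 0 -3
swap    -3 -3 0

[-3, -3, 0]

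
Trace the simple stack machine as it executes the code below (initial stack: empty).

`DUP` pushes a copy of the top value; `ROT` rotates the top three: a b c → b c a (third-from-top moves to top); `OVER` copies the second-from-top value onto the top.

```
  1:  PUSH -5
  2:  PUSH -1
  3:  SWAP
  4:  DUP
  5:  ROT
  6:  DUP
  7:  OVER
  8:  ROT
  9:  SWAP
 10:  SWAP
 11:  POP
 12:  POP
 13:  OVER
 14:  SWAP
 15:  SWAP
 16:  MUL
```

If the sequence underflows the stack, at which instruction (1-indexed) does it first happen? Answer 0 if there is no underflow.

0

PUSH -5 → [-5]
PUSH -1 → [-5, -1]
SWAP    → [-1, -5]
DUP     → [-1, -5, -5]
ROT     → [-5, -5, -1]
DUP     → [-5, -5, -1, -1]
OVER    → [-5, -5, -1, -1, -1]
ROT     → [-5, -5, -1, -1, -1]
SWAP    → [-5, -5, -1, -1, -1]
SWAP    → [-5, -5, -1, -1, -1]
POP     → [-5, -5, -1, -1]
POP     → [-5, -5, -1]
OVER    → [-5, -5, -1, -5]
SWAP    → [-5, -5, -5, -1]
SWAP    → [-5, -5, -1, -5]
MUL     → [-5, -5, 5]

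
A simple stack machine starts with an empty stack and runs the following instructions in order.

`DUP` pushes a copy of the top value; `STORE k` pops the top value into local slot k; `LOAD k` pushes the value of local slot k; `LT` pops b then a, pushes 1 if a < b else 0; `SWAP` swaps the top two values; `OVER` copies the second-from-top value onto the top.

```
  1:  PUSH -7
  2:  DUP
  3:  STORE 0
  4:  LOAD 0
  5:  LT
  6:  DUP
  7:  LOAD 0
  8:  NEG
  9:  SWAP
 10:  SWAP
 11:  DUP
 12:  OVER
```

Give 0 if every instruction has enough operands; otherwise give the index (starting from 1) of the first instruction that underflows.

0

PUSH -7 -> [-7]
DUP     -> [-7, -7]
STORE 0 -> [-7]
LOAD 0  -> [-7, -7]
LT      -> [0]
DUP     -> [0, 0]
LOAD 0  -> [0, 0, -7]
NEG     -> [0, 0, 7]
SWAP    -> [0, 7, 0]
SWAP    -> [0, 0, 7]
DUP     -> [0, 0, 7, 7]
OVER    -> [0, 0, 7, 7, 7]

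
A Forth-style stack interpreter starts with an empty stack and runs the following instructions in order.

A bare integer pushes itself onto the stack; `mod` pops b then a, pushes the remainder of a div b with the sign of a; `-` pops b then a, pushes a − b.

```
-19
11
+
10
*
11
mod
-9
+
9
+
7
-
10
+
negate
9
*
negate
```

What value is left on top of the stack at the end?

0

-19    -> -19
11     -> -19 11
+      -> -8
10     -> -8 10
*      -> -80
11     -> -80 11
mod    -> -3
-9     -> -3 -9
+      -> -12
9      -> -12 9
+      -> -3
7      -> -3 7
-      -> -10
10     -> -10 10
+      -> 0
negate -> 0
9      -> 0 9
*      -> 0
negate -> 0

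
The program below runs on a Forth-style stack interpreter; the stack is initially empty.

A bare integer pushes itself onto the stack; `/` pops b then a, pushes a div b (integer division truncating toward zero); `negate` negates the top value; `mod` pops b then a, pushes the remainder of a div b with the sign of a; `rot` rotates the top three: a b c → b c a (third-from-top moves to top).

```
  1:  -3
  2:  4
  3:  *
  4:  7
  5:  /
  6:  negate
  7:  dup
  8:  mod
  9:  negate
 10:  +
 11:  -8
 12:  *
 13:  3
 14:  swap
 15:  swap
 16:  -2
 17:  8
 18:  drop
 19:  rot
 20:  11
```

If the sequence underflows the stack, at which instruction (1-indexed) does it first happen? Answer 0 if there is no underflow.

-3     : [-3]
4      : [-3, 4]
*      : [-12]
7      : [-12, 7]
/      : [-1]
negate : [1]
dup    : [1, 1]
mod    : [0]
negate : [0]
+  — needs 2 operands, stack has 1 → underflow

10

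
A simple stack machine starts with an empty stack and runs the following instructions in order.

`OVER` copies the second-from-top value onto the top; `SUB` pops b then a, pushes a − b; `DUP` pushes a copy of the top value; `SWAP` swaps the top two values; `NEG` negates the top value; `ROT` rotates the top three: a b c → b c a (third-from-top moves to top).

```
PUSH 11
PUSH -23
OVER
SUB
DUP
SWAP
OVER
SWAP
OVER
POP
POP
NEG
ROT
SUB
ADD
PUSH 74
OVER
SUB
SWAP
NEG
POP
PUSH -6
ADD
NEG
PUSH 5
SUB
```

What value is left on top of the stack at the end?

PUSH 11   [11]
PUSH -23  [11, -23]
OVER      [11, -23, 11]
SUB       [11, -34]
DUP       [11, -34, -34]
SWAP      [11, -34, -34]
OVER      [11, -34, -34, -34]
SWAP      [11, -34, -34, -34]
OVER      [11, -34, -34, -34, -34]
POP       [11, -34, -34, -34]
POP       [11, -34, -34]
NEG       [11, -34, 34]
ROT       [-34, 34, 11]
SUB       [-34, 23]
ADD       [-11]
PUSH 74   [-11, 74]
OVER      [-11, 74, -11]
SUB       [-11, 85]
SWAP      [85, -11]
NEG       [85, 11]
POP       [85]
PUSH -6   [85, -6]
ADD       [79]
NEG       [-79]
PUSH 5    [-79, 5]
SUB       [-84]

-84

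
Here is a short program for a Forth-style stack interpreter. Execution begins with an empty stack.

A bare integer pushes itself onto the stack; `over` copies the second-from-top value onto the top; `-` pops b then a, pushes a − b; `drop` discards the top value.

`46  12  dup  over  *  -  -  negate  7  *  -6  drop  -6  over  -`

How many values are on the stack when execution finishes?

46      [46]
12      [46, 12]
dup     [46, 12, 12]
over    [46, 12, 12, 12]
*       [46, 12, 144]
-       [46, -132]
-       [178]
negate  [-178]
7       [-178, 7]
*       [-1246]
-6      [-1246, -6]
drop    [-1246]
-6      [-1246, -6]
over    [-1246, -6, -1246]
-       [-1246, 1240]

2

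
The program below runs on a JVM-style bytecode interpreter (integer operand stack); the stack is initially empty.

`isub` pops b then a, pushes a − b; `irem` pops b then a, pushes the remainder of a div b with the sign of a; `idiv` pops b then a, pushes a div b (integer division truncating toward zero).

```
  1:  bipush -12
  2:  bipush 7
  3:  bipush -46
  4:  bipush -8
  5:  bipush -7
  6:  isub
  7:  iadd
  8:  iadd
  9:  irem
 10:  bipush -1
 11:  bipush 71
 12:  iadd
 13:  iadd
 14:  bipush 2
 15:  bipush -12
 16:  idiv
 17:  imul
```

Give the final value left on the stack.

0

bipush -12 -> [-12]
bipush 7   -> [-12, 7]
bipush -46 -> [-12, 7, -46]
bipush -8  -> [-12, 7, -46, -8]
bipush -7  -> [-12, 7, -46, -8, -7]
isub       -> [-12, 7, -46, -1]
iadd       -> [-12, 7, -47]
iadd       -> [-12, -40]
irem       -> [-12]
bipush -1  -> [-12, -1]
bipush 71  -> [-12, -1, 71]
iadd       -> [-12, 70]
iadd       -> [58]
bipush 2   -> [58, 2]
bipush -12 -> [58, 2, -12]
idiv       -> [58, 0]
imul       -> [0]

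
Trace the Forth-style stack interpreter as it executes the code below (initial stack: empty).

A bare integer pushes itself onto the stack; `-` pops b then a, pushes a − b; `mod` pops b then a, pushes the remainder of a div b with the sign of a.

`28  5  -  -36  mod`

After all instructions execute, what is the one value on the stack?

28  : 28
5   : 28 5
-   : 23
-36 : 23 -36
mod : 23

23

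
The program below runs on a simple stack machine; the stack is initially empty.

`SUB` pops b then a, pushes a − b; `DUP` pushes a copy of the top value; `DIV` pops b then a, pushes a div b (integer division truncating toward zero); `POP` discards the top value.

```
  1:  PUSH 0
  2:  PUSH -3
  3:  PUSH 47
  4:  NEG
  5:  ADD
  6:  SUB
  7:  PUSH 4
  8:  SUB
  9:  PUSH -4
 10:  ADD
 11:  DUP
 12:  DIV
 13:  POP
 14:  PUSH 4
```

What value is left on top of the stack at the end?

4

PUSH 0  → 0
PUSH -3 → 0 -3
PUSH 47 → 0 -3 47
NEG     → 0 -3 -47
ADD     → 0 -50
SUB     → 50
PUSH 4  → 50 4
SUB     → 46
PUSH -4 → 46 -4
ADD     → 42
DUP     → 42 42
DIV     → 1
POP     → (empty)
PUSH 4  → 4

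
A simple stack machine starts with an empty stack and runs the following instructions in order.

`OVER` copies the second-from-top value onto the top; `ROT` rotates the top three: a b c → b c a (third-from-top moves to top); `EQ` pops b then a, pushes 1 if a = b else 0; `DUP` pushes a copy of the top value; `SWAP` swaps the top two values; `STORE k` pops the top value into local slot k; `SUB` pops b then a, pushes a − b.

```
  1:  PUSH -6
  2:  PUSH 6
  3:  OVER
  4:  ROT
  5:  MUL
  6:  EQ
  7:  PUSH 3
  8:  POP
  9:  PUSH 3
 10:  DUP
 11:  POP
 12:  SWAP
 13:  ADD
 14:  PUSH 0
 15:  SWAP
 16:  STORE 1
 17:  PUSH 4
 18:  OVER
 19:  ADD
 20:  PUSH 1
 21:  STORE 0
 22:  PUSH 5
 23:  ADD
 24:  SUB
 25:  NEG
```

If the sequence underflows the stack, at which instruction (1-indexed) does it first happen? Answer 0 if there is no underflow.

0

PUSH -6 -> -6
PUSH 6  -> -6 6
OVER    -> -6 6 -6
ROT     -> 6 -6 -6
MUL     -> 6 36
EQ      -> 0
PUSH 3  -> 0 3
POP     -> 0
PUSH 3  -> 0 3
DUP     -> 0 3 3
POP     -> 0 3
SWAP    -> 3 0
ADD     -> 3
PUSH 0  -> 3 0
SWAP    -> 0 3
STORE 1 -> 0
PUSH 4  -> 0 4
OVER    -> 0 4 0
ADD     -> 0 4
PUSH 1  -> 0 4 1
STORE 0 -> 0 4
PUSH 5  -> 0 4 5
ADD     -> 0 9
SUB     -> -9
NEG     -> 9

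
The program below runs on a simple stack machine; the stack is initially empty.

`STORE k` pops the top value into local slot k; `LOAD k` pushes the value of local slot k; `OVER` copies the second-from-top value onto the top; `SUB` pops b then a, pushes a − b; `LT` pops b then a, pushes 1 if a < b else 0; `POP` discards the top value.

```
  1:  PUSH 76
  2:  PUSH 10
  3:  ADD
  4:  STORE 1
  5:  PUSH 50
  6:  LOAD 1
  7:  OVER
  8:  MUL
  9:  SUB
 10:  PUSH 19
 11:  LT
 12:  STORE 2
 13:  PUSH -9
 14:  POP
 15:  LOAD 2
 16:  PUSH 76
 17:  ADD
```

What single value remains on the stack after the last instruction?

PUSH 76  76
PUSH 10  76 10
ADD      86
STORE 1  (empty)
PUSH 50  50
LOAD 1   50 86
OVER     50 86 50
MUL      50 4300
SUB      -4250
PUSH 19  -4250 19
LT       1
STORE 2  (empty)
PUSH -9  -9
POP      (empty)
LOAD 2   1
PUSH 76  1 76
ADD      77

77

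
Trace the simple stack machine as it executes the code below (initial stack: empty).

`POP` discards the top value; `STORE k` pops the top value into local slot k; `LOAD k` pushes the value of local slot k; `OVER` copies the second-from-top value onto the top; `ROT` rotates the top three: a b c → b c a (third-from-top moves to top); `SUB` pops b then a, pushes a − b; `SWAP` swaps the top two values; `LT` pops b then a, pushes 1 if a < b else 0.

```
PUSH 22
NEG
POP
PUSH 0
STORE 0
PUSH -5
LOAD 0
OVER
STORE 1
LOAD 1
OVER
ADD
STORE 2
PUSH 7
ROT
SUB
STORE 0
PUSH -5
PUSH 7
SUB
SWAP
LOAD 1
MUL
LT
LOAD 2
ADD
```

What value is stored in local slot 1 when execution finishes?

-5

PUSH 22 → [22]
NEG     → [-22]
POP     → []
PUSH 0  → [0]
STORE 0 → []
PUSH -5 → [-5]
LOAD 0  → [-5, 0]
OVER    → [-5, 0, -5]
STORE 1 → [-5, 0]
LOAD 1  → [-5, 0, -5]
OVER    → [-5, 0, -5, 0]
ADD     → [-5, 0, -5]
STORE 2 → [-5, 0]
PUSH 7  → [-5, 0, 7]
ROT     → [0, 7, -5]
SUB     → [0, 12]
STORE 0 → [0]
PUSH -5 → [0, -5]
PUSH 7  → [0, -5, 7]
SUB     → [0, -12]
SWAP    → [-12, 0]
LOAD 1  → [-12, 0, -5]
MUL     → [-12, 0]
LT      → [1]
LOAD 2  → [1, -5]
ADD     → [-4]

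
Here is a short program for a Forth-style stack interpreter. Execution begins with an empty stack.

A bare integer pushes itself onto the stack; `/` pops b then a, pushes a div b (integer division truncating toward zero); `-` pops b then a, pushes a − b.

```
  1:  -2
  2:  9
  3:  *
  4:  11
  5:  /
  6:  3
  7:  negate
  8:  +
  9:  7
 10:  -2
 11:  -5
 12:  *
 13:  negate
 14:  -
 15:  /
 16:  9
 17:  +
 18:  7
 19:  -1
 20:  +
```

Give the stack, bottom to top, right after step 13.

-2     -> -2
9      -> -2 9
*      -> -18
11     -> -18 11
/      -> -1
3      -> -1 3
negate -> -1 -3
+      -> -4
7      -> -4 7
-2     -> -4 7 -2
-5     -> -4 7 -2 -5
*      -> -4 7 10
negate -> -4 7 -10

[-4, 7, -10]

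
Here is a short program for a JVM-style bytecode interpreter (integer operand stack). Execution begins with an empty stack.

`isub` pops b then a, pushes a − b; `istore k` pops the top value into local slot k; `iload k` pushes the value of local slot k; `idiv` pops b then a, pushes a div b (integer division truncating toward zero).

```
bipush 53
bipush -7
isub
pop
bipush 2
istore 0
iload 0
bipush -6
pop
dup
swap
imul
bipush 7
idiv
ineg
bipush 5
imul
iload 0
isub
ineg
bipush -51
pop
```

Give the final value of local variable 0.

bipush 53  → [53]
bipush -7  → [53, -7]
isub       → [60]
pop        → []
bipush 2   → [2]
istore 0   → []
iload 0    → [2]
bipush -6  → [2, -6]
pop        → [2]
dup        → [2, 2]
swap       → [2, 2]
imul       → [4]
bipush 7   → [4, 7]
idiv       → [0]
ineg       → [0]
bipush 5   → [0, 5]
imul       → [0]
iload 0    → [0, 2]
isub       → [-2]
ineg       → [2]
bipush -51 → [2, -51]
pop        → [2]

2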